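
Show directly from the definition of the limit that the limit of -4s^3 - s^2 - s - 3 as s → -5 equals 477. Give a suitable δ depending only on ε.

δ = min(2, ε/425)

Fix ε > 0. We want δ > 0 such that 0 < |s + 5| < δ implies |(-4s^3 - s^2 - s - 3) − 477| < ε.
(-4s^3 - s^2 - s - 3) − 477 = -4s^3 - s^2 - s - 480 = (s + 5)(-4s^2 + 19s - 96).
So |(-4s^3 - s^2 - s - 3) − 477| = |s + 5|·|-4s^2 + 19s - 96|.
Require δ ≤ 2. Then |s + 5| < 2 gives |s| < 7, and by the triangle inequality |-4s^2 + 19s - 96| ≤ 4·7^2 + 19·7 + 96 = 425.
Hence |(-4s^3 - s^2 - s - 3) − 477| ≤ 425|s + 5| < ε provided |s + 5| < ε/425.
Take δ = min(2, ε/425). Then 0 < |s + 5| < δ gives both |s + 5| < 2 and |s + 5| < ε/425, so |(-4s^3 - s^2 - s - 3) − 477| < ε.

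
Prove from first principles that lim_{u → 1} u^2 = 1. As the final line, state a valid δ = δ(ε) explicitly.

δ = min(2, ε/4)

Fix ε > 0. We seek δ > 0 with 0 < |u − 1| < δ ⇒ |u^2 − 1| < ε.
Factor: u^2 − 1 = (u − 1)(u + 1), so |u^2 − 1| = |u − 1|·|u + 1|.
Impose δ ≤ 2 so that |u| < 3; then |u + 1| ≤ 4.
Hence |u^2 − 1| ≤ 4|u − 1|, which is < ε once |u − 1| < ε/4.
Take δ = min(2, ε/4). If 0 < |u − 1| < δ then both bounds hold and |u^2 − 1| ≤ 4|u − 1| < 4·(ε/4) = ε.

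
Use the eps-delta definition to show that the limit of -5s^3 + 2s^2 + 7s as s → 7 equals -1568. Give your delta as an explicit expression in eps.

Fix eps > 0. We want delta > 0 such that 0 < |s − 7| < delta implies |(-5s^3 + 2s^2 + 7s) + 1568| < eps.
(-5s^3 + 2s^2 + 7s) + 1568 = -5s^3 + 2s^2 + 7s + 1568 = (s − 7)(-5s^2 - 33s - 224).
So |(-5s^3 + 2s^2 + 7s) + 1568| = |s − 7|·|-5s^2 - 33s - 224|.
Assume first that |s − 7| < 2, so |s| < 9. Then |-5s^2 - 33s - 224| ≤ 5·9^2 + 33·9 + 224 = 926.
Hence |(-5s^3 + 2s^2 + 7s) + 1568| ≤ 926|s − 7| < eps provided |s − 7| < eps/926.
Take delta = min(2, eps/926). Then 0 < |s − 7| < delta gives both |s − 7| < 2 and |s − 7| < eps/926, so |(-5s^3 + 2s^2 + 7s) + 1568| < eps.

delta = min(2, eps/926)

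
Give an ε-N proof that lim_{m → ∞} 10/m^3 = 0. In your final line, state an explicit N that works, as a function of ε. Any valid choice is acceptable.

N = (10/ε)^{1/3}

Suppose ε > 0. For m ≥ 1, |10/m^3 − 0| = 10/m^3.
10/m^3 < ε ⇔ m^3 > 10/ε ⇔ m > (10/ε)^{1/3}.
Take N = (10/ε)^{1/3}. Then m > N implies 10/m^3 < ε.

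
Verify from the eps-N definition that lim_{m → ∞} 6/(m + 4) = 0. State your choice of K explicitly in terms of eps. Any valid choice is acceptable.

Let eps > 0 be given. For m ≥ 1, |6/(m + 4) − 0| = 6/(m + 4) ≤ 6/m.
We need 6/m < eps, i.e. m > 6/eps.
Take K = 6/eps. If m > K then |6/(m + 4)| ≤ 6/m < eps.

K = 6/eps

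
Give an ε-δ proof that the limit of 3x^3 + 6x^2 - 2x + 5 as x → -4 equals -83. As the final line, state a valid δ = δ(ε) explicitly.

Let ε > 0 be given. We want δ > 0 such that 0 < |x + 4| < δ implies |(3x^3 + 6x^2 - 2x + 5) + 83| < ε.
(3x^3 + 6x^2 - 2x + 5) + 83 = 3x^3 + 6x^2 - 2x + 88 = (x + 4)(3x^2 - 6x + 22).
So |(3x^3 + 6x^2 - 2x + 5) + 83| = |x + 4|·|3x^2 - 6x + 22|.
Assume first that |x + 4| < 2, so |x| < 6. Then |3x^2 - 6x + 22| ≤ 3·6^2 + 6·6 + 22 = 166.
Hence |(3x^3 + 6x^2 - 2x + 5) + 83| ≤ 166|x + 4| < ε provided |x + 4| < ε/166.
Take δ = min(2, ε/166). Then 0 < |x + 4| < δ gives both |x + 4| < 2 and |x + 4| < ε/166, so |(3x^3 + 6x^2 - 2x + 5) + 83| < ε.

δ = min(2, ε/166)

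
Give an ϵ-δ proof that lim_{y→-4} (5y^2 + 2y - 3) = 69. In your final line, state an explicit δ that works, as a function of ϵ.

Let ϵ > 0. We want δ > 0 such that 0 < |y + 4| < δ implies |(5y^2 + 2y - 3) − 69| < ϵ.
(5y^2 + 2y - 3) − 69 = 5y^2 + 2y - 72 = (y + 4)(5y - 18).
So |(5y^2 + 2y - 3) − 69| = |y + 4|·|5y - 18|.
Assume first that |y + 4| < 1, so |y| < 5. Then |5y - 18| ≤ 5·5 + 18 = 43.
Hence |(5y^2 + 2y - 3) − 69| ≤ 43|y + 4| < ϵ provided |y + 4| < ϵ/43.
Take δ = min(1, ϵ/43). Then 0 < |y + 4| < δ gives both |y + 4| < 1 and |y + 4| < ϵ/43, so |(5y^2 + 2y - 3) − 69| < ϵ.

δ = min(1, ϵ/43)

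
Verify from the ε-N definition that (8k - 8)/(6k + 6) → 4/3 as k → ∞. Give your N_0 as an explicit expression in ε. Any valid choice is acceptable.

N_0 = (8/3)/ε

Fix ε > 0. For k ≥ 1, |(8k - 8)/(6k + 6) − (4/3)| = |-96|/(6(6k + 6)) = 96/(6(6k + 6)).
Since 6k + 6 ≥ 6k for k ≥ 1, this is ≤ 96/(6·6k) = (8/3)/k.
So |(8k - 8)/(6k + 6) − (4/3)| < ε whenever k > (8/3)/ε.
Take N_0 = (8/3)/ε. If k > N_0 then |(8k - 8)/(6k + 6) − (4/3)| ≤ (8/3)/k < ε.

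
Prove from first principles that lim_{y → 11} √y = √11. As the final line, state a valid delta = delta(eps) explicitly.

Fix eps > 0. We want delta > 0 such that 0 < |y − 11| < delta implies |√y − √11| < eps.
Multiplying by the conjugate, |√y − √11| = |y − 11|/(√y + √11).
Restrict delta ≤ 11 so that |y − 11| < 11 forces y > 0, and then √y + √11 > √11.
Hence |√y − √11| < |y − 11|/√11, which is < eps once |y − 11| < √11·eps.
Take delta = min(11, √11·eps). If 0 < |y − 11| < delta then y > 0 and |√y − √11| < |y − 11|/√11 < eps.

delta = min(11, √11·eps)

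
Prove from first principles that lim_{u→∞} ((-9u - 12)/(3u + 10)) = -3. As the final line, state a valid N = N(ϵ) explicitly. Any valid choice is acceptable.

N = 6/ϵ

Suppose ϵ > 0. We seek N > 0 such that u > N implies |(-9u - 12)/(3u + 10) + 3| < ϵ.
(-9u - 12)/(3u + 10) + 3 = (3(-9u - 12) − (-9)(3u + 10)) / (3(3u + 10)) = 54/(3(3u + 10)).
For u > 0 we have 3u + 10 > 3u, so |(-9u - 12)/(3u + 10) + 3| = 54/(3(3u + 10)) < 54/(3·3u) = 6/u.
Thus |(-9u - 12)/(3u + 10) + 3| < ϵ whenever u > 6/ϵ.
Take N = 6/ϵ. If u > N then |(-9u - 12)/(3u + 10) + 3| < 6/u < ϵ.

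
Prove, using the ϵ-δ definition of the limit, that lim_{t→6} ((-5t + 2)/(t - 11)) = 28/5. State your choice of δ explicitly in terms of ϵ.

Suppose ϵ > 0. We want δ > 0 with 0 < |t − 6| < δ ⇒ |(-5t + 2)/(t - 11) − (28/5)| < ϵ.
Combining over a common denominator, (-5t + 2)/(t - 11) − (28/5) = [(-5t + 2)·(-5) − (-28)·(t - 11)] / [(-5)·(t - 11)] = 53(t − 6) / ((-5)(t - 11)).
So |(-5t + 2)/(t - 11) − (28/5)| = 53|t − 6| / (5·|t − 11|).
Require δ ≤ 5/2, so |t − 11| ≥ |-5| − |t − 6| > 5 − 5/2 = 5/2.
Hence |(-5t + 2)/(t - 11) − (28/5)| < 53|t − 6|/(5·(5/2)) = (106/25)|t − 6|, which is < ϵ once |t − 6| < (25/106)ϵ.
Take δ = min(5/2, (25/106)ϵ). Then 0 < |t − 6| < δ forces both bounds, so |(-5t + 2)/(t - 11) − (28/5)| < ϵ.

δ = min(5/2, (25/106)ϵ)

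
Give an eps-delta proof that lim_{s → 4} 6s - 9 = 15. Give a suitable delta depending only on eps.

delta = eps/6

Let eps > 0. We need delta > 0 so that 0 < |s − 4| < delta implies |(6s - 9) − 15| < eps.
Since (6s - 9) − 15 = 6(s − 4), we have |(6s - 9) − 15| = 6|s − 4|.
Thus it suffices that |s − 4| < eps/6.
Take delta = eps/6. If 0 < |s − 4| < delta then |(6s - 9) − 15| = 6|s − 4| < 6·(eps/6) = eps.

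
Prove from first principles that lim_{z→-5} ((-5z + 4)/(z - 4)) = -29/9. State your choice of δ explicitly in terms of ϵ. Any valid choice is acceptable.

Let ϵ > 0. We want δ > 0 with 0 < |z + 5| < δ ⇒ |(-5z + 4)/(z - 4) + 29/9| < ϵ.
Combining over a common denominator, (-5z + 4)/(z - 4) + 29/9 = [(-5z + 4)·(-9) − 29·(z - 4)] / [(-9)·(z - 4)] = 16(z + 5) / ((-9)(z - 4)).
So |(-5z + 4)/(z - 4) + 29/9| = 16|z + 5| / (9·|z − 4|).
Restrict δ ≤ 9/2. Then |z + 5| < 9/2 gives |z − 4| = |(z + 5) + (-9)| ≥ 9 − 9/2 = 9/2.
Hence |(-5z + 4)/(z - 4) + 29/9| < 16|z + 5|/(9·(9/2)) = (32/81)|z + 5|, which is < ϵ once |z + 5| < (81/32)ϵ.
Take δ = min(9/2, (81/32)ϵ). Then 0 < |z + 5| < δ forces both bounds, so |(-5z + 4)/(z - 4) + 29/9| < ϵ.

δ = min(9/2, (81/32)ϵ)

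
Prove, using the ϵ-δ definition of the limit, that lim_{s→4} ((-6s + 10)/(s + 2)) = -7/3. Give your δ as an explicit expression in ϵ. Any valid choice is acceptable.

δ = min(3, (9/11)ϵ)

Let ϵ > 0. We want δ > 0 with 0 < |s − 4| < δ ⇒ |(-6s + 10)/(s + 2) + 7/3| < ϵ.
Combining over a common denominator, (-6s + 10)/(s + 2) + 7/3 = [(-6s + 10)·6 − (-14)·(s + 2)] / [6·(s + 2)] = -22(s − 4) / (6(s + 2)).
So |(-6s + 10)/(s + 2) + 7/3| = 22|s − 4| / (6·|s + 2|).
Require δ ≤ 3, so |s + 2| ≥ |6| − |s − 4| > 6 − 3 = 3.
Hence |(-6s + 10)/(s + 2) + 7/3| < 22|s − 4|/(6·3) = (11/9)|s − 4|, which is < ϵ once |s − 4| < (9/11)ϵ.
Take δ = min(3, (9/11)ϵ). Then 0 < |s − 4| < δ forces both bounds, so |(-6s + 10)/(s + 2) + 7/3| < ϵ.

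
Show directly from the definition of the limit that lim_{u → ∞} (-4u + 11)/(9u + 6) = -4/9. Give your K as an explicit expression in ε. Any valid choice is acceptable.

K = (41/27)/ε

Let ε > 0 be given. We seek K > 0 such that u > K implies |(-4u + 11)/(9u + 6) + 4/9| < ε.
(-4u + 11)/(9u + 6) + 4/9 = (9(-4u + 11) − (-4)(9u + 6)) / (9(9u + 6)) = 123/(9(9u + 6)).
For u > 0 we have 9u + 6 > 9u, so |(-4u + 11)/(9u + 6) + 4/9| = 123/(9(9u + 6)) < 123/(9·9u) = (41/27)/u.
Thus |(-4u + 11)/(9u + 6) + 4/9| < ε whenever u > (41/27)/ε.
Take K = (41/27)/ε. If u > K then |(-4u + 11)/(9u + 6) + 4/9| < (41/27)/u < ε.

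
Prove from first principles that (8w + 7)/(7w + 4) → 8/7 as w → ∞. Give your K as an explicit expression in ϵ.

K = (17/49)/ϵ

Suppose ϵ > 0. We seek K > 0 such that w > K implies |(8w + 7)/(7w + 4) − (8/7)| < ϵ.
(8w + 7)/(7w + 4) − (8/7) = (7(8w + 7) − 8(7w + 4)) / (7(7w + 4)) = 17/(7(7w + 4)).
For w > 0 we have 7w + 4 > 7w, so |(8w + 7)/(7w + 4) − (8/7)| = 17/(7(7w + 4)) < 17/(7·7w) = (17/49)/w.
Thus |(8w + 7)/(7w + 4) − (8/7)| < ϵ whenever w > (17/49)/ϵ.
Take K = (17/49)/ϵ. If w > K then |(8w + 7)/(7w + 4) − (8/7)| < (17/49)/w < ϵ.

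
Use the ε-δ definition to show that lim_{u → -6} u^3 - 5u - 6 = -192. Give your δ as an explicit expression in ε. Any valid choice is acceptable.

δ = min(2, ε/143)

Fix ε > 0. We want δ > 0 such that 0 < |u + 6| < δ implies |(u^3 - 5u - 6) + 192| < ε.
(u^3 - 5u - 6) + 192 = u^3 - 5u + 186 = (u + 6)(u^2 - 6u + 31).
So |(u^3 - 5u - 6) + 192| = |u + 6|·|u^2 - 6u + 31|.
Assume first that |u + 6| < 2, so |u| < 8. Then |u^2 - 6u + 31| ≤ 8^2 + 6·8 + 31 = 143.
Hence |(u^3 - 5u - 6) + 192| ≤ 143|u + 6| < ε provided |u + 6| < ε/143.
Take δ = min(2, ε/143). Then 0 < |u + 6| < δ gives both |u + 6| < 2 and |u + 6| < ε/143, so |(u^3 - 5u - 6) + 192| < ε.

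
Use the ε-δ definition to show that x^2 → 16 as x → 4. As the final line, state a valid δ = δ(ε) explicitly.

δ = min(2, ε/10)

Let ε > 0. We seek δ > 0 with 0 < |x − 4| < δ ⇒ |x^2 − 16| < ε.
Factor: x^2 − 16 = (x − 4)(x + 4), so |x^2 − 16| = |x − 4|·|x + 4|.
Restrict δ ≤ 2. Then |x − 4| < 2 gives |x| < 6, so by the triangle inequality |x + 4| ≤ 6 + 4 = 10.
Hence |x^2 − 16| ≤ 10|x − 4|, which is < ε once |x − 4| < ε/10.
Take δ = min(2, ε/10). If 0 < |x − 4| < δ then both bounds hold and |x^2 − 16| ≤ 10|x − 4| < 10·(ε/10) = ε.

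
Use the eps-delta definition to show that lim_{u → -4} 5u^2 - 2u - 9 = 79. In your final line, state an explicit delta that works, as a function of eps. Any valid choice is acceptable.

Suppose eps > 0. We want delta > 0 such that 0 < |u + 4| < delta implies |(5u^2 - 2u - 9) − 79| < eps.
(5u^2 - 2u - 9) − 79 = 5u^2 - 2u - 88 = (u + 4)(5u - 22).
So |(5u^2 - 2u - 9) − 79| = |u + 4|·|5u - 22|.
Assume first that |u + 4| < 1, so |u| < 5. Then |5u - 22| ≤ 5·5 + 22 = 47.
Hence |(5u^2 - 2u - 9) − 79| ≤ 47|u + 4| < eps provided |u + 4| < eps/47.
Choosing delta = min(1, eps/47) ensures both conditions, hence |(5u^2 - 2u - 9) − 79| < eps.

delta = min(1, eps/47)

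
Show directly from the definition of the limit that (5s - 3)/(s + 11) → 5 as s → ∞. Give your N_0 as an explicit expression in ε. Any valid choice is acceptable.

Let ε > 0. We seek N_0 > 0 such that s > N_0 implies |(5s - 3)/(s + 11) − 5| < ε.
(5s - 3)/(s + 11) − 5 = ((5s - 3) − 5(s + 11)) / ((s + 11)) = -58/((s + 11)).
For s > 0 we have s + 11 > s, so |(5s - 3)/(s + 11) − 5| = 58/((s + 11)) < 58/(s) = 58/s.
Thus |(5s - 3)/(s + 11) − 5| < ε whenever s > 58/ε.
Take N_0 = 58/ε. If s > N_0 then |(5s - 3)/(s + 11) − 5| < 58/s < ε.

N_0 = 58/ε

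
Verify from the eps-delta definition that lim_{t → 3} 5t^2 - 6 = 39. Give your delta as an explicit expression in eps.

Let eps > 0 be given. We want delta > 0 such that 0 < |t − 3| < delta implies |(5t^2 - 6) − 39| < eps.
(5t^2 - 6) − 39 = 5t^2 - 45 = (t − 3)(5t + 15).
So |(5t^2 - 6) − 39| = |t − 3|·|5t + 15|.
Assume first that |t − 3| < 2, so |t| < 5. Then |5t + 15| ≤ 5·5 + 15 = 40.
Hence |(5t^2 - 6) − 39| ≤ 40|t − 3| < eps provided |t − 3| < eps/40.
Choosing delta = min(2, eps/40) ensures both conditions, hence |(5t^2 - 6) − 39| < eps.

delta = min(2, eps/40)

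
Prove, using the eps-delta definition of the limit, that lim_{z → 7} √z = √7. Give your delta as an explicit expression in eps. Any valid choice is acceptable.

delta = min(7, √7·eps)

Let eps > 0. We want delta > 0 such that 0 < |z − 7| < delta implies |√z − √7| < eps.
Rationalise: √z − √7 = (z − 7)/(√z + √7), so |√z − √7| = |z − 7|/(√z + √7).
Restrict delta ≤ 7 so that |z − 7| < 7 forces z > 0, and then √z + √7 > √7.
Hence |√z − √7| < |z − 7|/√7, which is < eps once |z − 7| < √7·eps.
Take delta = min(7, √7·eps). If 0 < |z − 7| < delta then z > 0 and |√z − √7| < |z − 7|/√7 < eps.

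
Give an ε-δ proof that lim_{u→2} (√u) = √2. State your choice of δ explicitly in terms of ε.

Let ε > 0 be given. We want δ > 0 such that 0 < |u − 2| < δ implies |√u − √2| < ε.
Rationalise: √u − √2 = (u − 2)/(√u + √2), so |√u − √2| = |u − 2|/(√u + √2).
Restrict δ ≤ 2 so that |u − 2| < 2 forces u > 0, and then √u + √2 > √2.
Hence |√u − √2| < |u − 2|/√2, which is < ε once |u − 2| < √2·ε.
Take δ = min(2, √2·ε). If 0 < |u − 2| < δ then u > 0 and |√u − √2| < |u − 2|/√2 < ε.

δ = min(2, √2·ε)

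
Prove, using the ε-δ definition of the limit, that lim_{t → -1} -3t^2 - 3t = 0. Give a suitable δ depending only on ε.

Fix ε > 0. We want δ > 0 such that 0 < |t + 1| < δ implies |(-3t^2 - 3t)| < ε.
(-3t^2 - 3t) = -3t^2 - 3t = (t + 1)(-3t).
So |(-3t^2 - 3t)| = |t + 1|·|-3t|.
Require δ ≤ 2. Then |t + 1| < 2 gives |t| < 3, and by the triangle inequality |-3t| ≤ 3·3 = 9.
Hence |(-3t^2 - 3t)| ≤ 9|t + 1| < ε provided |t + 1| < ε/9.
Take δ = min(2, ε/9). Then 0 < |t + 1| < δ gives both |t + 1| < 2 and |t + 1| < ε/9, so |(-3t^2 - 3t)| < ε.

δ = min(2, ε/9)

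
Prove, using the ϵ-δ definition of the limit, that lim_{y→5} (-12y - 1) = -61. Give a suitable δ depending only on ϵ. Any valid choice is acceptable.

δ = ϵ/12

Let ϵ > 0. We need δ > 0 so that 0 < |y − 5| < δ implies |(-12y - 1) + 61| < ϵ.
|(-12y - 1) + 61| = |-12y + 60| = 12|y − 5|.
Thus it suffices that |y − 5| < ϵ/12.
Choosing δ = ϵ/12 gives |(-12y - 1) + 61| = 12|y − 5| < ϵ whenever |y − 5| < δ.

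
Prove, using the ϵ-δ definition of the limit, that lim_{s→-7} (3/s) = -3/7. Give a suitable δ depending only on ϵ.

δ = min(7/2, (49/6)ϵ)

Let ϵ > 0. We seek δ > 0 such that 0 < |s + 7| < δ implies |3/s + 3/7| < ϵ.
|3/s + 3/7| = 3·|-7 − s|/(7·|s|) = 3|s + 7|/(7|s|).
Require δ ≤ 7/2 so that |s| > 7 − 7/2 = 7/2, hence 7|s| > 49/2.
Then |3/s + 3/7| < 3|s + 7|/(49/2), which is < ϵ when |s + 7| < (49/6)ϵ.
Take δ = min(7/2, (49/6)ϵ). Then 0 < |s + 7| < δ gives both |s + 7| < 7/2 and |s + 7| < (49/6)ϵ, so |3/s + 3/7| < ϵ.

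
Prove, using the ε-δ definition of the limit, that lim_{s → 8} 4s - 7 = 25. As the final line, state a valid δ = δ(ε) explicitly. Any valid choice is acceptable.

δ = ε/4

Suppose ε > 0. We need δ > 0 so that 0 < |s − 8| < δ implies |(4s - 7) − 25| < ε.
Since (4s - 7) − 25 = 4(s − 8), we have |(4s - 7) − 25| = 4|s − 8|.
So 4|s − 8| < ε exactly when |s − 8| < ε/4.
Choosing δ = ε/4 gives |(4s - 7) − 25| = 4|s − 8| < ε whenever |s − 8| < δ.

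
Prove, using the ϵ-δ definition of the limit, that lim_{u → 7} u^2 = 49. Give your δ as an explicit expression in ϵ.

Suppose ϵ > 0. We seek δ > 0 with 0 < |u − 7| < δ ⇒ |u^2 − 49| < ϵ.
Factor: u^2 − 49 = (u − 7)(u + 7), so |u^2 − 49| = |u − 7|·|u + 7|.
Restrict δ ≤ 1. Then |u − 7| < 1 gives |u| < 8, so by the triangle inequality |u + 7| ≤ 8 + 7 = 15.
Hence |u^2 − 49| ≤ 15|u − 7|, which is < ϵ once |u − 7| < ϵ/15.
Take δ = min(1, ϵ/15). If 0 < |u − 7| < δ then both bounds hold and |u^2 − 49| ≤ 15|u − 7| < 15·(ϵ/15) = ϵ.

δ = min(1, ϵ/15)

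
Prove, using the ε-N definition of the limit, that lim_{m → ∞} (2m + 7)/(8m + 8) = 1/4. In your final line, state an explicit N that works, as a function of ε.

Fix ε > 0. For m ≥ 1, |(2m + 7)/(8m + 8) − (1/4)| = |40|/(8(8m + 8)) = 40/(8(8m + 8)).
Since 8m + 8 ≥ 8m for m ≥ 1, this is ≤ 40/(8·8m) = (5/8)/m.
So |(2m + 7)/(8m + 8) − (1/4)| < ε whenever m > (5/8)/ε.
Take N = (5/8)/ε. If m > N then |(2m + 7)/(8m + 8) − (1/4)| ≤ (5/8)/m < ε.

N = (5/8)/ε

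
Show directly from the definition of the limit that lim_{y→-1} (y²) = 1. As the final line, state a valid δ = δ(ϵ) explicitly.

δ = min(1, ϵ/3)

Let ϵ > 0 be given. We seek δ > 0 with 0 < |y + 1| < δ ⇒ |y² − 1| < ϵ.
Factor: y² − 1 = (y + 1)(y - 1), so |y² − 1| = |y + 1|·|y - 1|.
Restrict δ ≤ 1. Then |y + 1| < 1 gives |y| < 2, so by the triangle inequality |y - 1| ≤ 2 + 1 = 3.
Hence |y² − 1| ≤ 3|y + 1|, which is < ϵ once |y + 1| < ϵ/3.
Take δ = min(1, ϵ/3). If 0 < |y + 1| < δ then both bounds hold and |y² − 1| ≤ 3|y + 1| < 3·(ϵ/3) = ϵ.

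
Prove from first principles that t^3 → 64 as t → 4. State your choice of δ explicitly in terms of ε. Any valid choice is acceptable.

Suppose ε > 0. We seek δ > 0 with 0 < |t − 4| < δ ⇒ |t^3 − 64| < ε.
Factor: t^3 − 64 = (t − 4)(t^2 + 4t + 16), so |t^3 − 64| = |t − 4|·|t^2 + 4t + 16|.
Impose δ ≤ 1 so that |t| < 5; then |t^2 + 4t + 16| ≤ 61.
Hence |t^3 − 64| ≤ 61|t − 4|, which is < ε once |t − 4| < ε/61.
Take δ = min(1, ε/61). If 0 < |t − 4| < δ then both bounds hold and |t^3 − 64| ≤ 61|t − 4| < 61·(ε/61) = ε.

δ = min(1, ε/61)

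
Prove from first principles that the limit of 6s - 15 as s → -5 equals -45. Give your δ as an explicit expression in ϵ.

Suppose ϵ > 0. We need δ > 0 so that 0 < |s + 5| < δ implies |(6s - 15) + 45| < ϵ.
Since (6s - 15) + 45 = 6(s + 5), we have |(6s - 15) + 45| = 6|s + 5|.
Thus it suffices that |s + 5| < ϵ/6.
Take δ = ϵ/6. If 0 < |s + 5| < δ then |(6s - 15) + 45| = 6|s + 5| < 6·(ϵ/6) = ϵ.

δ = ϵ/6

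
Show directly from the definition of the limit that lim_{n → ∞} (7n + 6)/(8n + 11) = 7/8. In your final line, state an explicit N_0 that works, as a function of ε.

Suppose ε > 0. For n ≥ 1, |(7n + 6)/(8n + 11) − (7/8)| = |-29|/(8(8n + 11)) = 29/(8(8n + 11)).
Since 8n + 11 ≥ 8n for n ≥ 1, this is ≤ 29/(8·8n) = (29/64)/n.
So |(7n + 6)/(8n + 11) − (7/8)| < ε whenever n > (29/64)/ε.
Take N_0 = (29/64)/ε. If n > N_0 then |(7n + 6)/(8n + 11) − (7/8)| ≤ (29/64)/n < ε.

N_0 = (29/64)/ε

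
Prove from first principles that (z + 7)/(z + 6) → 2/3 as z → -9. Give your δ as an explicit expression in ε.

δ = min(3/2, (9/2)ε)

Let ε > 0 be given. We want δ > 0 with 0 < |z + 9| < δ ⇒ |(z + 7)/(z + 6) − (2/3)| < ε.
Combining over a common denominator, (z + 7)/(z + 6) − (2/3) = [(z + 7)·(-3) − (-2)·(z + 6)] / [(-3)·(z + 6)] = -1(z + 9) / ((-3)(z + 6)).
So |(z + 7)/(z + 6) − (2/3)| = |z + 9| / (3·|z + 6|).
Require δ ≤ 3/2, so |z + 6| ≥ |-3| − |z + 9| > 3 − 3/2 = 3/2.
Hence |(z + 7)/(z + 6) − (2/3)| < |z + 9|/(3·(3/2)) = (2/9)|z + 9|, which is < ε once |z + 9| < (9/2)ε.
Take δ = min(3/2, (9/2)ε). Then 0 < |z + 9| < δ forces both bounds, so |(z + 7)/(z + 6) − (2/3)| < ε.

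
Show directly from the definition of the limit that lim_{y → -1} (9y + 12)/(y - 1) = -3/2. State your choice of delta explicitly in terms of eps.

Fix eps > 0. We want delta > 0 with 0 < |y + 1| < delta ⇒ |(9y + 12)/(y - 1) + 3/2| < eps.
Combining over a common denominator, (9y + 12)/(y - 1) + 3/2 = [(9y + 12)·(-2) − 3·(y - 1)] / [(-2)·(y - 1)] = -21(y + 1) / ((-2)(y - 1)).
So |(9y + 12)/(y - 1) + 3/2| = 21|y + 1| / (2·|y − 1|).
Require delta ≤ 1, so |y − 1| ≥ |-2| − |y + 1| > 2 − 1 = 1.
Hence |(9y + 12)/(y - 1) + 3/2| < 21|y + 1|/(2·1) = (21/2)|y + 1|, which is < eps once |y + 1| < (2/21)eps.
Take delta = min(1, (2/21)eps). Then 0 < |y + 1| < delta forces both bounds, so |(9y + 12)/(y - 1) + 3/2| < eps.

delta = min(1, (2/21)eps)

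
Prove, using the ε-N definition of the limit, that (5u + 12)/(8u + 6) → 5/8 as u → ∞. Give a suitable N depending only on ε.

Suppose ε > 0. We seek N > 0 such that u > N implies |(5u + 12)/(8u + 6) − (5/8)| < ε.
(5u + 12)/(8u + 6) − (5/8) = (8(5u + 12) − 5(8u + 6)) / (8(8u + 6)) = 66/(8(8u + 6)).
For u > 0 we have 8u + 6 > 8u, so |(5u + 12)/(8u + 6) − (5/8)| = 66/(8(8u + 6)) < 66/(8·8u) = (33/32)/u.
Thus |(5u + 12)/(8u + 6) − (5/8)| < ε whenever u > (33/32)/ε.
Take N = (33/32)/ε. If u > N then |(5u + 12)/(8u + 6) − (5/8)| < (33/32)/u < ε.

N = (33/32)/ε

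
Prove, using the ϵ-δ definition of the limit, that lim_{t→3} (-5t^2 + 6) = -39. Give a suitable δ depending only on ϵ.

δ = min(2, ϵ/40)

Let ϵ > 0. We want δ > 0 such that 0 < |t − 3| < δ implies |(-5t^2 + 6) + 39| < ϵ.
(-5t^2 + 6) + 39 = -5t^2 + 45 = (t − 3)(-5t - 15).
So |(-5t^2 + 6) + 39| = |t − 3|·|-5t - 15|.
Require δ ≤ 2. Then |t − 3| < 2 gives |t| < 5, and by the triangle inequality |-5t - 15| ≤ 5·5 + 15 = 40.
Hence |(-5t^2 + 6) + 39| ≤ 40|t − 3| < ϵ provided |t − 3| < ϵ/40.
Choosing δ = min(2, ϵ/40) ensures both conditions, hence |(-5t^2 + 6) + 39| < ϵ.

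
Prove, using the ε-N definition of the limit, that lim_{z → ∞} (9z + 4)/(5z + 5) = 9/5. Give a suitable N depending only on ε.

Let ε > 0 be given. We seek N > 0 such that z > N implies |(9z + 4)/(5z + 5) − (9/5)| < ε.
(9z + 4)/(5z + 5) − (9/5) = (5(9z + 4) − 9(5z + 5)) / (5(5z + 5)) = -25/(5(5z + 5)).
For z > 0 we have 5z + 5 > 5z, so |(9z + 4)/(5z + 5) − (9/5)| = 25/(5(5z + 5)) < 25/(5·5z) = 1/z.
Thus |(9z + 4)/(5z + 5) − (9/5)| < ε whenever z > 1/ε.
Take N = 1/ε. If z > N then |(9z + 4)/(5z + 5) − (9/5)| < 1/z < ε.

N = 1/ε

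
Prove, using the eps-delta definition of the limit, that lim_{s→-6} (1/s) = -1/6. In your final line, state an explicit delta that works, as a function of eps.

Let eps > 0 be given. We seek delta > 0 such that 0 < |s + 6| < delta implies |1/s + 1/6| < eps.
|1/s + 1/6| = |-6 − s|/(6·|s|) = |s + 6|/(6|s|).
Restrict delta ≤ 3. Then |s + 6| < 3 gives |s| > 3, so 6|s| > 18.
Then |1/s + 1/6| < |s + 6|/18, which is < eps when |s + 6| < 18eps.
Take delta = min(3, 18eps). Then 0 < |s + 6| < delta gives both |s + 6| < 3 and |s + 6| < 18eps, so |1/s + 1/6| < eps.

delta = min(3, 18eps)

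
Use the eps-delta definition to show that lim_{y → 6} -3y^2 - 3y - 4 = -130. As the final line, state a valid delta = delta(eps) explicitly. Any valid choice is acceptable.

delta = min(1, eps/42)

Suppose eps > 0. We want delta > 0 such that 0 < |y − 6| < delta implies |(-3y^2 - 3y - 4) + 130| < eps.
(-3y^2 - 3y - 4) + 130 = -3y^2 - 3y + 126 = (y − 6)(-3y - 21).
So |(-3y^2 - 3y - 4) + 130| = |y − 6|·|-3y - 21|.
Assume first that |y − 6| < 1, so |y| < 7. Then |-3y - 21| ≤ 3·7 + 21 = 42.
Hence |(-3y^2 - 3y - 4) + 130| ≤ 42|y − 6| < eps provided |y − 6| < eps/42.
Take delta = min(1, eps/42). Then 0 < |y − 6| < delta gives both |y − 6| < 1 and |y − 6| < eps/42, so |(-3y^2 - 3y - 4) + 130| < eps.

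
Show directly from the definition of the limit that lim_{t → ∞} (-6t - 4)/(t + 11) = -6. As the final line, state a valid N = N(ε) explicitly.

N = 62/ε

Suppose ε > 0. We seek N > 0 such that t > N implies |(-6t - 4)/(t + 11) + 6| < ε.
(-6t - 4)/(t + 11) + 6 = ((-6t - 4) − (-6)(t + 11)) / ((t + 11)) = 62/((t + 11)).
For t > 0 we have t + 11 > t, so |(-6t - 4)/(t + 11) + 6| = 62/((t + 11)) < 62/(t) = 62/t.
Thus |(-6t - 4)/(t + 11) + 6| < ε whenever t > 62/ε.
Take N = 62/ε. If t > N then |(-6t - 4)/(t + 11) + 6| < 62/t < ε.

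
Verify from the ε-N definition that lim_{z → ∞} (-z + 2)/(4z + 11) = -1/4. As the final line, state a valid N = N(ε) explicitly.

N = (19/16)/ε

Let ε > 0 be given. We seek N > 0 such that z > N implies |(-z + 2)/(4z + 11) + 1/4| < ε.
(-z + 2)/(4z + 11) + 1/4 = (4(-z + 2) − (-1)(4z + 11)) / (4(4z + 11)) = 19/(4(4z + 11)).
For z > 0 we have 4z + 11 > 4z, so |(-z + 2)/(4z + 11) + 1/4| = 19/(4(4z + 11)) < 19/(4·4z) = (19/16)/z.
Thus |(-z + 2)/(4z + 11) + 1/4| < ε whenever z > (19/16)/ε.
Take N = (19/16)/ε. If z > N then |(-z + 2)/(4z + 11) + 1/4| < (19/16)/z < ε.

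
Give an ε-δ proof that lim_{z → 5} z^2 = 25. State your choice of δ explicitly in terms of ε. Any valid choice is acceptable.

Let ε > 0 be given. We seek δ > 0 with 0 < |z − 5| < δ ⇒ |z^2 − 25| < ε.
Factor: z^2 − 25 = (z − 5)(z + 5), so |z^2 − 25| = |z − 5|·|z + 5|.
Restrict δ ≤ 1. Then |z − 5| < 1 gives |z| < 6, so by the triangle inequality |z + 5| ≤ 6 + 5 = 11.
Hence |z^2 − 25| ≤ 11|z − 5|, which is < ε once |z − 5| < ε/11.
Take δ = min(1, ε/11). If 0 < |z − 5| < δ then both bounds hold and |z^2 − 25| ≤ 11|z − 5| < 11·(ε/11) = ε.

δ = min(1, ε/11)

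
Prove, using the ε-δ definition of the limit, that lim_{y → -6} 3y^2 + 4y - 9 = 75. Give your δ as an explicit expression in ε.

Let ε > 0. We want δ > 0 such that 0 < |y + 6| < δ implies |(3y^2 + 4y - 9) − 75| < ε.
(3y^2 + 4y - 9) − 75 = 3y^2 + 4y - 84 = (y + 6)(3y - 14).
So |(3y^2 + 4y - 9) − 75| = |y + 6|·|3y - 14|.
Assume first that |y + 6| < 2, so |y| < 8. Then |3y - 14| ≤ 3·8 + 14 = 38.
Hence |(3y^2 + 4y - 9) − 75| ≤ 38|y + 6| < ε provided |y + 6| < ε/38.
Choosing δ = min(2, ε/38) ensures both conditions, hence |(3y^2 + 4y - 9) − 75| < ε.

δ = min(2, ε/38)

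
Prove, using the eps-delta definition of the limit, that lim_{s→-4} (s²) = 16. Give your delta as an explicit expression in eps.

delta = min(1, eps/9)

Fix eps > 0. We seek delta > 0 with 0 < |s + 4| < delta ⇒ |s² − 16| < eps.
Factor: s² − 16 = (s + 4)(s - 4), so |s² − 16| = |s + 4|·|s - 4|.
Restrict delta ≤ 1. Then |s + 4| < 1 gives |s| < 5, so by the triangle inequality |s - 4| ≤ 5 + 4 = 9.
Hence |s² − 16| ≤ 9|s + 4|, which is < eps once |s + 4| < eps/9.
Take delta = min(1, eps/9). If 0 < |s + 4| < delta then both bounds hold and |s² − 16| ≤ 9|s + 4| < 9·(eps/9) = eps.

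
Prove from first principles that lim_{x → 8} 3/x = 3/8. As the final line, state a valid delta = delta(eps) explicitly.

Let eps > 0 be given. We seek delta > 0 such that 0 < |x − 8| < delta implies |3/x − (3/8)| < eps.
|3/x − (3/8)| = 3·|8 − x|/(8·|x|) = 3|x − 8|/(8|x|).
Restrict delta ≤ 4. Then |x − 8| < 4 gives |x| > 4, so 8|x| > 32.
Then |3/x − (3/8)| < 3|x − 8|/32, which is < eps when |x − 8| < (32/3)eps.
Take delta = min(4, (32/3)eps). Then 0 < |x − 8| < delta gives both |x − 8| < 4 and |x − 8| < (32/3)eps, so |3/x − (3/8)| < eps.

delta = min(4, (32/3)eps)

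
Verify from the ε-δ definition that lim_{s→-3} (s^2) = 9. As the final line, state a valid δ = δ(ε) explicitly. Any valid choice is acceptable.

Fix ε > 0. We seek δ > 0 with 0 < |s + 3| < δ ⇒ |s^2 − 9| < ε.
Factor: s^2 − 9 = (s + 3)(s - 3), so |s^2 − 9| = |s + 3|·|s - 3|.
Impose δ ≤ 2 so that |s| < 5; then |s - 3| ≤ 8.
Hence |s^2 − 9| ≤ 8|s + 3|, which is < ε once |s + 3| < ε/8.
Take δ = min(2, ε/8). If 0 < |s + 3| < δ then both bounds hold and |s^2 − 9| ≤ 8|s + 3| < 8·(ε/8) = ε.

δ = min(2, ε/8)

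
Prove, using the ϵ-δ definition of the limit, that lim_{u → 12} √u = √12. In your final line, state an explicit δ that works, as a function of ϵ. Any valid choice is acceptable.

δ = min(12, √12·ϵ)

Fix ϵ > 0. We want δ > 0 such that 0 < |u − 12| < δ implies |√u − √12| < ϵ.
Multiplying by the conjugate, |√u − √12| = |u − 12|/(√u + √12).
Restrict δ ≤ 12 so that |u − 12| < 12 forces u > 0, and then √u + √12 > √12.
Hence |√u − √12| < |u − 12|/√12, which is < ϵ once |u − 12| < √12·ϵ.
Take δ = min(12, √12·ϵ). If 0 < |u − 12| < δ then u > 0 and |√u − √12| < |u − 12|/√12 < ϵ.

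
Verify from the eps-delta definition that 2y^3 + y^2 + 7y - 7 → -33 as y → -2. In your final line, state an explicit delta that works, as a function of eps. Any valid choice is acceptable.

Let eps > 0 be given. We want delta > 0 such that 0 < |y + 2| < delta implies |(2y^3 + y^2 + 7y - 7) + 33| < eps.
(2y^3 + y^2 + 7y - 7) + 33 = 2y^3 + y^2 + 7y + 26 = (y + 2)(2y^2 - 3y + 13).
So |(2y^3 + y^2 + 7y - 7) + 33| = |y + 2|·|2y^2 - 3y + 13|.
Assume first that |y + 2| < 1, so |y| < 3. Then |2y^2 - 3y + 13| ≤ 2·3^2 + 3·3 + 13 = 40.
Hence |(2y^3 + y^2 + 7y - 7) + 33| ≤ 40|y + 2| < eps provided |y + 2| < eps/40.
Choosing delta = min(1, eps/40) ensures both conditions, hence |(2y^3 + y^2 + 7y - 7) + 33| < eps.

delta = min(1, eps/40)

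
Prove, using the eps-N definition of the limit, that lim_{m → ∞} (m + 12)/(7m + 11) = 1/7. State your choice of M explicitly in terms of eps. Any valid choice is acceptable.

Let eps > 0 be given. For m ≥ 1, |(m + 12)/(7m + 11) − (1/7)| = |73|/(7(7m + 11)) = 73/(7(7m + 11)).
Since 7m + 11 ≥ 7m for m ≥ 1, this is ≤ 73/(7·7m) = (73/49)/m.
So |(m + 12)/(7m + 11) − (1/7)| < eps whenever m > (73/49)/eps.
Take M = (73/49)/eps. If m > M then |(m + 12)/(7m + 11) − (1/7)| ≤ (73/49)/m < eps.

M = (73/49)/eps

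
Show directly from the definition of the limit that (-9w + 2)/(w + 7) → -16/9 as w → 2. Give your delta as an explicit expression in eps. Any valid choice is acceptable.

Fix eps > 0. We want delta > 0 with 0 < |w − 2| < delta ⇒ |(-9w + 2)/(w + 7) + 16/9| < eps.
Combining over a common denominator, (-9w + 2)/(w + 7) + 16/9 = [(-9w + 2)·9 − (-16)·(w + 7)] / [9·(w + 7)] = -65(w − 2) / (9(w + 7)).
So |(-9w + 2)/(w + 7) + 16/9| = 65|w − 2| / (9·|w + 7|).
Restrict delta ≤ 9/2. Then |w − 2| < 9/2 gives |w + 7| = |(w − 2) + 9| ≥ 9 − 9/2 = 9/2.
Hence |(-9w + 2)/(w + 7) + 16/9| < 65|w − 2|/(9·(9/2)) = (130/81)|w − 2|, which is < eps once |w − 2| < (81/130)eps.
Take delta = min(9/2, (81/130)eps). Then 0 < |w − 2| < delta forces both bounds, so |(-9w + 2)/(w + 7) + 16/9| < eps.

delta = min(9/2, (81/130)eps)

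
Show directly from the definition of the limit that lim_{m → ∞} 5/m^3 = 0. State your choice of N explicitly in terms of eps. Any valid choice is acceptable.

Let eps > 0 be given. For m ≥ 1, |5/m^3 − 0| = 5/m^3.
5/m^3 < eps ⇔ m^3 > 5/eps ⇔ m > (5/eps)^{1/3}.
Take N = (5/eps)^{1/3}. Then m > N implies 5/m^3 < eps.

N = (5/eps)^{1/3}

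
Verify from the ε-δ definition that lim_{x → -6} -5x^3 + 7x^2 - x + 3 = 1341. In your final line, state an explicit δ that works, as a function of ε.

δ = min(2, ε/839)

Fix ε > 0. We want δ > 0 such that 0 < |x + 6| < δ implies |(-5x^3 + 7x^2 - x + 3) − 1341| < ε.
(-5x^3 + 7x^2 - x + 3) − 1341 = -5x^3 + 7x^2 - x - 1338 = (x + 6)(-5x^2 + 37x - 223).
So |(-5x^3 + 7x^2 - x + 3) − 1341| = |x + 6|·|-5x^2 + 37x - 223|.
Require δ ≤ 2. Then |x + 6| < 2 gives |x| < 8, and by the triangle inequality |-5x^2 + 37x - 223| ≤ 5·8^2 + 37·8 + 223 = 839.
Hence |(-5x^3 + 7x^2 - x + 3) − 1341| ≤ 839|x + 6| < ε provided |x + 6| < ε/839.
Take δ = min(2, ε/839). Then 0 < |x + 6| < δ gives both |x + 6| < 2 and |x + 6| < ε/839, so |(-5x^3 + 7x^2 - x + 3) − 1341| < ε.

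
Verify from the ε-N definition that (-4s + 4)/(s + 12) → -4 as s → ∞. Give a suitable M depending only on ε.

Suppose ε > 0. We seek M > 0 such that s > M implies |(-4s + 4)/(s + 12) + 4| < ε.
(-4s + 4)/(s + 12) + 4 = ((-4s + 4) − (-4)(s + 12)) / ((s + 12)) = 52/((s + 12)).
For s > 0 we have s + 12 > s, so |(-4s + 4)/(s + 12) + 4| = 52/((s + 12)) < 52/(s) = 52/s.
Thus |(-4s + 4)/(s + 12) + 4| < ε whenever s > 52/ε.
Take M = 52/ε. If s > M then |(-4s + 4)/(s + 12) + 4| < 52/s < ε.

M = 52/ε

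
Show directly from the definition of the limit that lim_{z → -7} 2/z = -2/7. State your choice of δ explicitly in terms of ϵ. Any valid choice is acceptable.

δ = min(7/2, (49/4)ϵ)

Suppose ϵ > 0. We seek δ > 0 such that 0 < |z + 7| < δ implies |2/z + 2/7| < ϵ.
|2/z + 2/7| = 2·|-7 − z|/(7·|z|) = 2|z + 7|/(7|z|).
Restrict δ ≤ 7/2. Then |z + 7| < 7/2 gives |z| > 7/2, so 7|z| > 49/2.
Then |2/z + 2/7| < 2|z + 7|/(49/2), which is < ϵ when |z + 7| < (49/4)ϵ.
Take δ = min(7/2, (49/4)ϵ). Then 0 < |z + 7| < δ gives both |z + 7| < 7/2 and |z + 7| < (49/4)ϵ, so |2/z + 2/7| < ϵ.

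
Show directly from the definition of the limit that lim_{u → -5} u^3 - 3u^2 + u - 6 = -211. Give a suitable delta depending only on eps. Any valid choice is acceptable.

Let eps > 0. We want delta > 0 such that 0 < |u + 5| < delta implies |(u^3 - 3u^2 + u - 6) + 211| < eps.
(u^3 - 3u^2 + u - 6) + 211 = u^3 - 3u^2 + u + 205 = (u + 5)(u^2 - 8u + 41).
So |(u^3 - 3u^2 + u - 6) + 211| = |u + 5|·|u^2 - 8u + 41|.
Require delta ≤ 1. Then |u + 5| < 1 gives |u| < 6, and by the triangle inequality |u^2 - 8u + 41| ≤ 6^2 + 8·6 + 41 = 125.
Hence |(u^3 - 3u^2 + u - 6) + 211| ≤ 125|u + 5| < eps provided |u + 5| < eps/125.
Choosing delta = min(1, eps/125) ensures both conditions, hence |(u^3 - 3u^2 + u - 6) + 211| < eps.

delta = min(1, eps/125)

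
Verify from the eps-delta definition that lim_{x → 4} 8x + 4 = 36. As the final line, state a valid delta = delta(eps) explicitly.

Let eps > 0 be given. We need delta > 0 so that 0 < |x − 4| < delta implies |(8x + 4) − 36| < eps.
|(8x + 4) − 36| = |8x - 32| = 8|x − 4|.
So 8|x − 4| < eps exactly when |x − 4| < eps/8.
Choosing delta = eps/8 gives |(8x + 4) − 36| = 8|x − 4| < eps whenever |x − 4| < delta.

delta = eps/8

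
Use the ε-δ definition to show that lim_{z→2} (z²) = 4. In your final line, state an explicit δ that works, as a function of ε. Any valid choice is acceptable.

δ = min(1, ε/5)

Let ε > 0. We seek δ > 0 with 0 < |z − 2| < δ ⇒ |z² − 4| < ε.
Factor: z² − 4 = (z − 2)(z + 2), so |z² − 4| = |z − 2|·|z + 2|.
Restrict δ ≤ 1. Then |z − 2| < 1 gives |z| < 3, so by the triangle inequality |z + 2| ≤ 3 + 2 = 5.
Hence |z² − 4| ≤ 5|z − 2|, which is < ε once |z − 2| < ε/5.
Take δ = min(1, ε/5). If 0 < |z − 2| < δ then both bounds hold and |z² − 4| ≤ 5|z − 2| < 5·(ε/5) = ε.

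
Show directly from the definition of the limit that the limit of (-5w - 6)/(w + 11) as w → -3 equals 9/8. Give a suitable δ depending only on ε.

δ = min(4, (32/49)ε)

Let ε > 0 be given. We want δ > 0 with 0 < |w + 3| < δ ⇒ |(-5w - 6)/(w + 11) − (9/8)| < ε.
Combining over a common denominator, (-5w - 6)/(w + 11) − (9/8) = [(-5w - 6)·8 − 9·(w + 11)] / [8·(w + 11)] = -49(w + 3) / (8(w + 11)).
So |(-5w - 6)/(w + 11) − (9/8)| = 49|w + 3| / (8·|w + 11|).
Require δ ≤ 4, so |w + 11| ≥ |8| − |w + 3| > 8 − 4 = 4.
Hence |(-5w - 6)/(w + 11) − (9/8)| < 49|w + 3|/(8·4) = (49/32)|w + 3|, which is < ε once |w + 3| < (32/49)ε.
Take δ = min(4, (32/49)ε). Then 0 < |w + 3| < δ forces both bounds, so |(-5w - 6)/(w + 11) − (9/8)| < ε.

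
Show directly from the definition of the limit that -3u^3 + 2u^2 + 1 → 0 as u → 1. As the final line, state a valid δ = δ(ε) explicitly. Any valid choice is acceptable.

δ = min(1, ε/15)

Let ε > 0. We want δ > 0 such that 0 < |u − 1| < δ implies |(-3u^3 + 2u^2 + 1)| < ε.
(-3u^3 + 2u^2 + 1) = -3u^3 + 2u^2 + 1 = (u − 1)(-3u^2 - u - 1).
So |(-3u^3 + 2u^2 + 1)| = |u − 1|·|-3u^2 - u - 1|.
Assume first that |u − 1| < 1, so |u| < 2. Then |-3u^2 - u - 1| ≤ 3·2^2 + 2 + 1 = 15.
Hence |(-3u^3 + 2u^2 + 1)| ≤ 15|u − 1| < ε provided |u − 1| < ε/15.
Take δ = min(1, ε/15). Then 0 < |u − 1| < δ gives both |u − 1| < 1 and |u − 1| < ε/15, so |(-3u^3 + 2u^2 + 1)| < ε.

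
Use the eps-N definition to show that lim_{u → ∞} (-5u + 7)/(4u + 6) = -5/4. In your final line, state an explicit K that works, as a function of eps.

K = (29/8)/eps

Fix eps > 0. We seek K > 0 such that u > K implies |(-5u + 7)/(4u + 6) + 5/4| < eps.
(-5u + 7)/(4u + 6) + 5/4 = (4(-5u + 7) − (-5)(4u + 6)) / (4(4u + 6)) = 58/(4(4u + 6)).
For u > 0 we have 4u + 6 > 4u, so |(-5u + 7)/(4u + 6) + 5/4| = 58/(4(4u + 6)) < 58/(4·4u) = (29/8)/u.
Thus |(-5u + 7)/(4u + 6) + 5/4| < eps whenever u > (29/8)/eps.
Take K = (29/8)/eps. If u > K then |(-5u + 7)/(4u + 6) + 5/4| < (29/8)/u < eps.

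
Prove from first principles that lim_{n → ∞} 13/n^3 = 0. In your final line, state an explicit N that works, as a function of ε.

Fix ε > 0. For n ≥ 1, |13/n^3 − 0| = 13/n^3.
13/n^3 < ε ⇔ n^3 > 13/ε ⇔ n > (13/ε)^{1/3}.
Take N = (13/ε)^{1/3}. Then n > N implies 13/n^3 < ε.

N = (13/ε)^{1/3}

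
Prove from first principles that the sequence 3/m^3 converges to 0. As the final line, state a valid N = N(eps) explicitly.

N = (3/eps)^{1/3}

Fix eps > 0. For m ≥ 1, |3/m^3 − 0| = 3/m^3.
3/m^3 < eps ⇔ m^3 > 3/eps ⇔ m > (3/eps)^{1/3}.
Take N = (3/eps)^{1/3}. Then m > N implies 3/m^3 < eps.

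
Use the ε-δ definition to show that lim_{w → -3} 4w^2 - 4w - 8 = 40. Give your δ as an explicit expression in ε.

δ = min(1, ε/32)

Let ε > 0 be given. We want δ > 0 such that 0 < |w + 3| < δ implies |(4w^2 - 4w - 8) − 40| < ε.
(4w^2 - 4w - 8) − 40 = 4w^2 - 4w - 48 = (w + 3)(4w - 16).
So |(4w^2 - 4w - 8) − 40| = |w + 3|·|4w - 16|.
Assume first that |w + 3| < 1, so |w| < 4. Then |4w - 16| ≤ 4·4 + 16 = 32.
Hence |(4w^2 - 4w - 8) − 40| ≤ 32|w + 3| < ε provided |w + 3| < ε/32.
Take δ = min(1, ε/32). Then 0 < |w + 3| < δ gives both |w + 3| < 1 and |w + 3| < ε/32, so |(4w^2 - 4w - 8) − 40| < ε.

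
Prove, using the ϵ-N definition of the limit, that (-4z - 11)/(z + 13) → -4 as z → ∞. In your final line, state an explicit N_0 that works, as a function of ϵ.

N_0 = 41/ϵ

Suppose ϵ > 0. We seek N_0 > 0 such that z > N_0 implies |(-4z - 11)/(z + 13) + 4| < ϵ.
(-4z - 11)/(z + 13) + 4 = ((-4z - 11) − (-4)(z + 13)) / ((z + 13)) = 41/((z + 13)).
For z > 0 we have z + 13 > z, so |(-4z - 11)/(z + 13) + 4| = 41/((z + 13)) < 41/(z) = 41/z.
Thus |(-4z - 11)/(z + 13) + 4| < ϵ whenever z > 41/ϵ.
Take N_0 = 41/ϵ. If z > N_0 then |(-4z - 11)/(z + 13) + 4| < 41/z < ϵ.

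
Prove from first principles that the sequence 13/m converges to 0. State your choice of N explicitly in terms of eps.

Let eps > 0. For m ≥ 1, |13/m − 0| = 13/(m) ≤ 13/m.
We need 13/m < eps, i.e. m > 13/eps.
Take N = 13/eps. If m > N then |13/m| ≤ 13/m < eps.

N = 13/eps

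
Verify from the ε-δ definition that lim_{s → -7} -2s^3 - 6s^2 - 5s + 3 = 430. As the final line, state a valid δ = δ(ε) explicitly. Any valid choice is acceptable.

δ = min(1, ε/253)

Let ε > 0. We want δ > 0 such that 0 < |s + 7| < δ implies |(-2s^3 - 6s^2 - 5s + 3) − 430| < ε.
(-2s^3 - 6s^2 - 5s + 3) − 430 = -2s^3 - 6s^2 - 5s - 427 = (s + 7)(-2s^2 + 8s - 61).
So |(-2s^3 - 6s^2 - 5s + 3) − 430| = |s + 7|·|-2s^2 + 8s - 61|.
Assume first that |s + 7| < 1, so |s| < 8. Then |-2s^2 + 8s - 61| ≤ 2·8^2 + 8·8 + 61 = 253.
Hence |(-2s^3 - 6s^2 - 5s + 3) − 430| ≤ 253|s + 7| < ε provided |s + 7| < ε/253.
Take δ = min(1, ε/253). Then 0 < |s + 7| < δ gives both |s + 7| < 1 and |s + 7| < ε/253, so |(-2s^3 - 6s^2 - 5s + 3) − 430| < ε.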